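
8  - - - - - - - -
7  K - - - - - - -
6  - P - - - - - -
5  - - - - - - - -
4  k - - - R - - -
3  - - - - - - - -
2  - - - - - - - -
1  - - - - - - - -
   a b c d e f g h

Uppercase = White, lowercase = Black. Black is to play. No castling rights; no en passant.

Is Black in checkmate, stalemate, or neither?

Black to move; black king on a4.
In check: yes, from the white rook on e4.
King squares — a3: available; b3: available; b4: attacked by Re4; a5: available; b5: available.
Legal moves for Black: Kb5, Ka5, Kb3, Ka3.
Black is in check but has 4 legal moves → neither.

neither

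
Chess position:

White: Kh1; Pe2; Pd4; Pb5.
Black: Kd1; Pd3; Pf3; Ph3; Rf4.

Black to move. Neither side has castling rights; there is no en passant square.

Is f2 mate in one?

no

After f2: white king on h1; in check: no.
White is not in check, so this cannot be checkmate.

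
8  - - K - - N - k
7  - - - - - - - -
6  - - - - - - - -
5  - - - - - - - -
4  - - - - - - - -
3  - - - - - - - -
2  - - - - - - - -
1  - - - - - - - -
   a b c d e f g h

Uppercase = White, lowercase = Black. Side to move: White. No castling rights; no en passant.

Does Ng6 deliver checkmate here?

no

After Ng6: black king on h8; in check: yes, from the white knight on g6.
Black has 3 legal replies: Kg8, Kh7, Kg7.
In check but a legal move exists → not checkmate.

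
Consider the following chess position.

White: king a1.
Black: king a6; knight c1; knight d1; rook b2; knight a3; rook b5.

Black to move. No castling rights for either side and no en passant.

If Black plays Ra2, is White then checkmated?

yes

After Ra2: white king on a1; in check: yes, from the black rook on a2.
King squares — b1: attacked by Na3; a2: attacked by Nc1; b2: attacked by Nd1.
White has no legal moves → checkmate.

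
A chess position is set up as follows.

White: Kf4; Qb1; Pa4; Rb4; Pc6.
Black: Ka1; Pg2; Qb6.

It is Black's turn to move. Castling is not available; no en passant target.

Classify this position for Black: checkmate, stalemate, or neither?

checkmate

Black to move; black king on a1.
In check: yes, from the white queen on b1.
King squares — b1: attacked by Rb4; a2: attacked by Qb1; b2: attacked by Qb1.
Legal moves for Black: none.
In check with no legal moves → checkmate.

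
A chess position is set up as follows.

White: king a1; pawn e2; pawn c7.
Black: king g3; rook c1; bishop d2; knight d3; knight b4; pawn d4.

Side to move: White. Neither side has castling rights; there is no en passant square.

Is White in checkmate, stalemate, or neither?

checkmate

White to move; white king on a1.
In check: yes, from the black rook on c1.
King squares — b1: attacked by Rc1; a2: attacked by Nb4; b2: attacked by Nd3.
Legal moves for White: none.
In check with no legal moves → checkmate.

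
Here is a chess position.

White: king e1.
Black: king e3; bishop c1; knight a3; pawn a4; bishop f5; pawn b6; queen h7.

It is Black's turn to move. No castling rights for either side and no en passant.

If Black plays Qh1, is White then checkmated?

After Qh1: white king on e1; in check: yes, from the black queen on h1.
King squares — d1: attacked by Qh1; f1: attacked by Qh1; d2: attacked by Bc1; e2: attacked by Ke3; f2: attacked by Ke3.
White has no legal moves → checkmate.

yes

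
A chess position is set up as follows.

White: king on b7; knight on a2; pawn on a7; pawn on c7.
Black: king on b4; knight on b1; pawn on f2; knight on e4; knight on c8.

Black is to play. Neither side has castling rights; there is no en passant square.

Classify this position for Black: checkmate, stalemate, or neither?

neither

Black to move; black king on b4.
In check: yes, from the white knight on a2.
King squares — a3: available; b3: available; c3: attacked by Na2; a4: available; c4: available; a5: available; b5: available; c5: available.
Legal moves for Black: Kc5, Kb5, Ka5, Kc4, Ka4, Kb3, Ka3.
Black is in check but has 7 legal moves → neither.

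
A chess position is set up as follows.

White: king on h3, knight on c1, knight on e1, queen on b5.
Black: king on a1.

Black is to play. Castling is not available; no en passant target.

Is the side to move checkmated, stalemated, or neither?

stalemate

Black to move; black king on a1.
In check: no.
King squares — b1: attacked by Qb5; a2: attacked by Nc1; b2: attacked by Qb5.
Legal moves for Black: none.
Not in check and no legal moves → stalemate.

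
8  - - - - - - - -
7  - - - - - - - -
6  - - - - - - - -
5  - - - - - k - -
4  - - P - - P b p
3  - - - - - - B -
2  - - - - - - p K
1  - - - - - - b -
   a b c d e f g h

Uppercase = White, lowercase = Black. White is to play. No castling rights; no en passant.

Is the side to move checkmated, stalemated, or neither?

neither

White to move; white king on h2.
In check: yes, from the black bishop on g1.
Legal moves for White: Kxg2, Kxg1.
White is in check but has 2 legal moves → neither.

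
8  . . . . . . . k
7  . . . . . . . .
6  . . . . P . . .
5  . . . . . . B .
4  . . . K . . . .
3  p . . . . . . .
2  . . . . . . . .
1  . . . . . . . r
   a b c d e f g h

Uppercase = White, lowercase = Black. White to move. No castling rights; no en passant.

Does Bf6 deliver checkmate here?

After Bf6: black king on h8; in check: yes, from the white bishop on f6.
Black has 2 legal replies: Kg8, Kh7.
In check but a legal move exists → not checkmate.

no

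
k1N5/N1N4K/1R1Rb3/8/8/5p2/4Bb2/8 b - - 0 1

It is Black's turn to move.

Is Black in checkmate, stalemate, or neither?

checkmate

Black to move; black king on a8.
In check: yes, from the white knight on c7.
King squares — a7: attacked by Nc8; b7: attacked by Rb6; b8: attacked by Rb6.
Legal moves for Black: none.
In check with no legal moves → checkmate.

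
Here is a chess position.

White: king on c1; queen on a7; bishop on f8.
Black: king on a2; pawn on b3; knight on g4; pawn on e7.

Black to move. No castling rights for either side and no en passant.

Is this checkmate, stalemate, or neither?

Black to move; black king on a2.
In check: yes, from the white queen on a7.
King squares — a1: attacked by Qa7; b1: attacked by Kc1; b2: attacked by Kc1; a3: attacked by Qa7; b3: own pawn.
Legal moves for Black: none.
In check with no legal moves → checkmate.

checkmate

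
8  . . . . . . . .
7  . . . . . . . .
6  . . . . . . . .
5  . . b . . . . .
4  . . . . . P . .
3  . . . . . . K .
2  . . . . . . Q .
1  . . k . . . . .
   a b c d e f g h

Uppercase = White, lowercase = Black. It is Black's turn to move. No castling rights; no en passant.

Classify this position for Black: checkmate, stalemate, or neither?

neither

Black to move; black king on c1.
In check: no.
Legal moves for Black: Bf8, Be7, Ba7, Bd6, Bb6, Bd4, Bb4, Be3, Ba3, Bf2+, Bg1, Kd1, Kb1.
Black has 13 legal moves and is not in check → neither.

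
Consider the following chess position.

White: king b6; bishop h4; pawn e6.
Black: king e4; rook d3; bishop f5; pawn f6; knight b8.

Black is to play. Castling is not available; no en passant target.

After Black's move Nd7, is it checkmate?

After Nd7: white king on b6; in check: yes, from the black knight on d7.
White has 8 legal replies: Kc7, Kb7, Ka7, Kc6, Ka6, Kb5, Ka5, exd7.
In check but a legal move exists → not checkmate.

no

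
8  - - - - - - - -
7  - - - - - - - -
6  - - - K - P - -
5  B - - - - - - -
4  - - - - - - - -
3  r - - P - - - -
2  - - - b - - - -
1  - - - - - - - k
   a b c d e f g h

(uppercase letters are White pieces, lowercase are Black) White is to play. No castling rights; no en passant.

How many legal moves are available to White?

White to move; king on d6.
In check: no.
Legal moves: Ke7, Kd7, Kc7, Ke6, Kc6, Ke5, Kd5, Kc5, Bd8, Bc7, Bb6, Bb4, Bc3, Bxd2, f7, d4.
Count: 16.

16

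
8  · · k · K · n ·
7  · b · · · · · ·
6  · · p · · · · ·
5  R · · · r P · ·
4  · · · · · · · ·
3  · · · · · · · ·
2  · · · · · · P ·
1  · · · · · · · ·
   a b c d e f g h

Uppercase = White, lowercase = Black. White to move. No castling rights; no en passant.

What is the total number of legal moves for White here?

3

White to move; king on e8.
In check: yes, from the black rook on e5.
Legal moves: Kf8, Kf7, Rxe5.
Count: 3.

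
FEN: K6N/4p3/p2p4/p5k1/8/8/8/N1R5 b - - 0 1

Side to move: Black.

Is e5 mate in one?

After e5: white king on a8; in check: no.
White is not in check, so this cannot be checkmate.

no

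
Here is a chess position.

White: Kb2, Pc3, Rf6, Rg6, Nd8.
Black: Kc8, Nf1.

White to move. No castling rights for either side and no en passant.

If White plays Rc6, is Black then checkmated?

After Rc6: black king on c8; in check: yes, from the white rook on c6.
Black has 3 legal replies: Kxd8, Kb8, Kd7.
In check but a legal move exists → not checkmate.

no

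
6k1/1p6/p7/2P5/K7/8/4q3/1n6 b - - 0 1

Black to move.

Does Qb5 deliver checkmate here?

After Qb5: white king on a4; in check: yes, from the black queen on b5.
King squares — a3: attacked by Nb1; b3: attacked by Qb5; b4: attacked by Qb5; a5: attacked by Qb5; b5: attacked by Pa6.
White has no legal moves → checkmate.

yes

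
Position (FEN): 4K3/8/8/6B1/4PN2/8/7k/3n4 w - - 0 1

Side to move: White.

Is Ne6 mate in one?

After Ne6: black king on h2; in check: no.
Black is not in check, so this cannot be checkmate.

no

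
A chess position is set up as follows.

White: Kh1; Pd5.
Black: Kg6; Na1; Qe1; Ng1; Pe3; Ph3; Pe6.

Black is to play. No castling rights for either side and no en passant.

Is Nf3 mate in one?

After Nf3: white king on h1; in check: yes, from the black queen on e1.
King squares — g1: attacked by Qe1; g2: attacked by Ph3; h2: attacked by Nf3.
White has no legal moves → checkmate.

yes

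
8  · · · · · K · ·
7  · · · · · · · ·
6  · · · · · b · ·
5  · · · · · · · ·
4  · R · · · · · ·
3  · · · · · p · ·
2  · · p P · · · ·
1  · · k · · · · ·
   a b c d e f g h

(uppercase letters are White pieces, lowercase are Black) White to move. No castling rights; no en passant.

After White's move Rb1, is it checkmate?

After Rb1: black king on c1; in check: yes, from the white rook on b1.
Black has 6 legal replies: Kxd2, Kxb1, cxb1=Q, cxb1=R, cxb1=B, cxb1=N.
In check but a legal move exists → not checkmate.

no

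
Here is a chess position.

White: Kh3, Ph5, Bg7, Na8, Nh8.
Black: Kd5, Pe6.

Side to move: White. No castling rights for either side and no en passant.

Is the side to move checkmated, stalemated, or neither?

neither

White to move; white king on h3.
In check: no.
Legal moves for White: Nf7, Ng6, Nc7+, Nb6+, Bf8, Bh6, Bf6, Be5, Bd4, Bc3, Bb2, Ba1, Kh4, Kg4, Kg3, Kh2, Kg2, h6.
White has 18 legal moves and is not in check → neither.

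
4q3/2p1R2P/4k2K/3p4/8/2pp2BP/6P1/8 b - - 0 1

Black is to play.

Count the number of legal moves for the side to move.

4

Black to move; king on e6.
In check: yes, from the white rook on e7.
Legal moves: Kxe7, Kf6, Kf5, Qxe7.
Count: 4.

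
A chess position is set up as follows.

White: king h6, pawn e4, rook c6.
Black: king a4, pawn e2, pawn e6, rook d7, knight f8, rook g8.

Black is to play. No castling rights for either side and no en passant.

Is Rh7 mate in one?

After Rh7: white king on h6; in check: yes, from the black rook on h7.
King squares — g5: attacked by Rg8; h5: attacked by Rh7; g6: attacked by Nf8; g7: attacked by Rh7; h7: attacked by Nf8.
White has no legal moves → checkmate.

yes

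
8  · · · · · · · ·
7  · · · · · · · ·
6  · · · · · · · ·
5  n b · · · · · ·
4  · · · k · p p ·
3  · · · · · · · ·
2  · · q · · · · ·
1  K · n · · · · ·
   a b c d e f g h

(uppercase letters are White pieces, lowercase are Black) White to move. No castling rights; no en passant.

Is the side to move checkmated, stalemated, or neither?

White to move; white king on a1.
In check: no.
King squares — b1: attacked by Qc2; a2: attacked by Nc1; b2: attacked by Qc2.
Legal moves for White: none.
Not in check and no legal moves → stalemate.

stalemate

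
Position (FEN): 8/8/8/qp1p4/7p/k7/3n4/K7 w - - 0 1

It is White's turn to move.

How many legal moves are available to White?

White to move; king on a1.
In check: no.
Legal moves: none.
Count: 0.

0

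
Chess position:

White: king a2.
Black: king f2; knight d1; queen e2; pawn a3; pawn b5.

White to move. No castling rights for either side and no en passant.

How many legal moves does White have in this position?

White to move; king on a2.
In check: yes, from the black queen on e2.
Legal moves: Kb3, Kxa3, Kb1, Ka1.
Count: 4.

4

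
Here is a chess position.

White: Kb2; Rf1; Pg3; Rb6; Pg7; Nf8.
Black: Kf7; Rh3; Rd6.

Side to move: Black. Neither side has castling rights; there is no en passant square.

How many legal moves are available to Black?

5

Black to move; king on f7.
In check: yes, from the white rook on f1.
Legal moves: Kg8, Ke8, Kxg7, Ke7, Rf6.
Count: 5.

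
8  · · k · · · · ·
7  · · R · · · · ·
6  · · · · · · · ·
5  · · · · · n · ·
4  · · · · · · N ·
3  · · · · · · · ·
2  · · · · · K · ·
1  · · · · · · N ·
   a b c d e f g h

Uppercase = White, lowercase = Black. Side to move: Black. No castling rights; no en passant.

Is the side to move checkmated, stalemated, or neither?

neither

Black to move; black king on c8.
In check: yes, from the white rook on c7.
Legal moves for Black: Kd8, Kb8, Kxc7.
Black is in check but has 3 legal moves → neither.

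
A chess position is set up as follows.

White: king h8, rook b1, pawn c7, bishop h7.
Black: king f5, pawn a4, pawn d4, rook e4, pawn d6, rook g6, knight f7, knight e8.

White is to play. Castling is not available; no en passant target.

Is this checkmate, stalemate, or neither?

checkmate

White to move; white king on h8.
In check: yes, from the black knight on f7.
King squares — g7: attacked by Rg6; h7: own bishop; g8: attacked by Rg6.
Legal moves for White: none.
In check with no legal moves → checkmate.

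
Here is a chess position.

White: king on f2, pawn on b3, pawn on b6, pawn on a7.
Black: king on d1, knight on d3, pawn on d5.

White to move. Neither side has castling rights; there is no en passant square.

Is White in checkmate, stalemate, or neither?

White to move; white king on f2.
In check: yes, from the black knight on d3.
Legal moves for White: Kg3, Kf3, Ke3, Kg2, Kg1, Kf1.
White is in check but has 6 legal moves → neither.

neither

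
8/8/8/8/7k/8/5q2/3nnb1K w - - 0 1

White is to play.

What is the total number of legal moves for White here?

White to move; king on h1.
In check: no.
Legal moves: none.
Count: 0.

0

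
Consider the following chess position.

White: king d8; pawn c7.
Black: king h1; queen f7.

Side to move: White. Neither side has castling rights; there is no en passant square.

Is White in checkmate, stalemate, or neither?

neither

White to move; white king on d8.
In check: no.
Legal moves for White: Kc8, c8=Q, c8=R, c8=B, c8=N.
White has 5 legal moves and is not in check → neither.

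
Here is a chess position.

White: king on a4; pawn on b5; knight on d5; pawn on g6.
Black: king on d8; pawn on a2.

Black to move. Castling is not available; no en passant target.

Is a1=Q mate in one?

no

After a1=Q: white king on a4; in check: yes, from the black queen on a1.
White has 2 legal replies: Kb4, Kb3.
In check but a legal move exists → not checkmate.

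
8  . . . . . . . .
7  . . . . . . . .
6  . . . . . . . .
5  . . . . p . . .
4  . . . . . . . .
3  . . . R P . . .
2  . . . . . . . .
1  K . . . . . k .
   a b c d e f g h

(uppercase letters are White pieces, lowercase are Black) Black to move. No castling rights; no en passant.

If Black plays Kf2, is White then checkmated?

no

After Kf2: white king on a1; in check: no.
White is not in check, so this cannot be checkmate.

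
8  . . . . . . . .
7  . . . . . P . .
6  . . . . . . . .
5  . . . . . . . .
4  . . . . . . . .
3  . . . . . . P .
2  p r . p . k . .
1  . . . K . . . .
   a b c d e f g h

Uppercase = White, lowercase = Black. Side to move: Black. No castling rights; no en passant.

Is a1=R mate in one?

After a1=R: white king on d1; in check: yes, from the black rook on a1.
King squares — c1: attacked by Ra1; e1: attacked by Ra1; c2: attacked by Rb2; d2: attacked by Rb2; e2: attacked by Kf2.
White has no legal moves → checkmate.

yes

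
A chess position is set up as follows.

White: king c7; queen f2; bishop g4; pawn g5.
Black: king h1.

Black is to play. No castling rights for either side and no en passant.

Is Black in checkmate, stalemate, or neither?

stalemate

Black to move; black king on h1.
In check: no.
King squares — g1: attacked by Qf2; g2: attacked by Qf2; h2: attacked by Qf2.
Legal moves for Black: none.
Not in check and no legal moves → stalemate.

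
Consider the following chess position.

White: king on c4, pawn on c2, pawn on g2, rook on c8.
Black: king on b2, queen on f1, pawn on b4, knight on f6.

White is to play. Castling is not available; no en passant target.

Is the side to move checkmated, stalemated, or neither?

White to move; white king on c4.
In check: yes, from the black queen on f1.
King squares — b3: attacked by Kb2; c3: attacked by Kb2; d3: attacked by Qf1; b4: available; d4: available; b5: attacked by Qf1; c5: available; d5: attacked by Nf6.
Legal moves for White: Kc5, Kd4, Kxb4.
White is in check but has 3 legal moves → neither.

neither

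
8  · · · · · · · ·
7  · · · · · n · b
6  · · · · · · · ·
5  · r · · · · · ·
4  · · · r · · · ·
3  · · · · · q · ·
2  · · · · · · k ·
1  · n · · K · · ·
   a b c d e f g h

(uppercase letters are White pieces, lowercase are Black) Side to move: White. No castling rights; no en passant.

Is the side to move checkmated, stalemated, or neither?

White to move; white king on e1.
In check: no.
King squares — d1: attacked by Qf3; f1: attacked by Kg2; d2: attacked by Nb1; e2: attacked by Qf3; f2: attacked by Kg2.
Legal moves for White: none.
Not in check and no legal moves → stalemate.

stalemate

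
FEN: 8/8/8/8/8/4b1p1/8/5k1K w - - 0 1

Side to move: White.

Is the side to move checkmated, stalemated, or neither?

stalemate

White to move; white king on h1.
In check: no.
King squares — g1: attacked by Kf1; g2: attacked by Kf1; h2: attacked by Pg3.
Legal moves for White: none.
Not in check and no legal moves → stalemate.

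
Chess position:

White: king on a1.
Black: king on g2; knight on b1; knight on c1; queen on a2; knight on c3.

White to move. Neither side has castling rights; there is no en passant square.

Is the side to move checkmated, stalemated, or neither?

checkmate

White to move; white king on a1.
In check: yes, from the black queen on a2.
King squares — b1: attacked by Qa2; a2: attacked by Nc1; b2: attacked by Qa2.
Legal moves for White: none.
In check with no legal moves → checkmate.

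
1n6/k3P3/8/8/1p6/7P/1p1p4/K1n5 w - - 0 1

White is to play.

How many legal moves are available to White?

White to move; king on a1.
In check: yes, from the black pawn on b2.
Legal moves: Kxb2, Kb1.
Count: 2.

2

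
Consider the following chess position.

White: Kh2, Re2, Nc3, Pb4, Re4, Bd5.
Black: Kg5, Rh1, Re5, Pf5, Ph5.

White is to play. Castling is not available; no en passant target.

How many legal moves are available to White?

White to move; king on h2.
In check: yes, from the black rook on h1.
Legal moves: Kg3, Kg2, Kxh1.
Count: 3.

3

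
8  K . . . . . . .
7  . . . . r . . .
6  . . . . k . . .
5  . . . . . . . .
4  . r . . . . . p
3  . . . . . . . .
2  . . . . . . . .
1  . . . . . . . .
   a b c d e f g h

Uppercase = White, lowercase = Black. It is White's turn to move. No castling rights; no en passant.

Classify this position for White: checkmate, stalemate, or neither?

White to move; white king on a8.
In check: no.
King squares — a7: attacked by Re7; b7: attacked by Rb4; b8: attacked by Rb4.
Legal moves for White: none.
Not in check and no legal moves → stalemate.

stalemate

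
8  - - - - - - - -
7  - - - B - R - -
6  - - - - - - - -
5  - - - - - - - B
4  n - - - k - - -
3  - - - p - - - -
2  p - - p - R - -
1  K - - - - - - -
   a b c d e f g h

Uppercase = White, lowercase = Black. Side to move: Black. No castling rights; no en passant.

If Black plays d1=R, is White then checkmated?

After d1=R: white king on a1; in check: yes, from the black rook on d1.
White has 2 legal replies: Kxa2, Bxd1.
In check but a legal move exists → not checkmate.

no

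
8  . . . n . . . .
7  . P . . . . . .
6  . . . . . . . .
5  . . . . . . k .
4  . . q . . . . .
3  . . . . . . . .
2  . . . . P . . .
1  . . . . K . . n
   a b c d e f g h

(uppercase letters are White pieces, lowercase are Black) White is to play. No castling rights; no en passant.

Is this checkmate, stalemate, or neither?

White to move; white king on e1.
In check: no.
Legal moves for White: Kd2, Kf1, Kd1, b8=Q, b8=R, b8=B, b8=N, e3, e4.
White has 9 legal moves and is not in check → neither.

neither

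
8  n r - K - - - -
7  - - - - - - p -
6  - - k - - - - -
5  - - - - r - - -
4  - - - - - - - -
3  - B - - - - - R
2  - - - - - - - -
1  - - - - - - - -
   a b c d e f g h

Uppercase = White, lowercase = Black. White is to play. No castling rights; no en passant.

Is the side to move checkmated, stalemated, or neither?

checkmate

White to move; white king on d8.
In check: yes, from the black rook on b8.
King squares — c7: attacked by Kc6; d7: attacked by Kc6; e7: attacked by Re5; c8: attacked by Rb8; e8: attacked by Re5.
Legal moves for White: none.
In check with no legal moves → checkmate.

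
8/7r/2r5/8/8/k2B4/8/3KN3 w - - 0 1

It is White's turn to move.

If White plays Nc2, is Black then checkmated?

no

After Nc2: black king on a3; in check: yes, from the white knight on c2.
Black has 5 legal replies: Ka4, Kb3, Kb2, Ka2, Rxc2.
In check but a legal move exists → not checkmate.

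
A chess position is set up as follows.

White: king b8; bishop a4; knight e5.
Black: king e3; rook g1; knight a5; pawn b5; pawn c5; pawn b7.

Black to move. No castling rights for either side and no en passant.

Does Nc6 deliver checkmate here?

no

After Nc6: white king on b8; in check: yes, from the black knight on c6.
White has 5 legal replies: Kc8, Ka8, Kc7, Kxb7, Nxc6.
In check but a legal move exists → not checkmate.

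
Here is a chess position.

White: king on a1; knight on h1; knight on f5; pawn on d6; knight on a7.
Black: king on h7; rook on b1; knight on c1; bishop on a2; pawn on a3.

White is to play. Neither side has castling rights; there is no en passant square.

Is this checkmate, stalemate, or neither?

White to move; white king on a1.
In check: yes, from the black rook on b1.
King squares — b1: attacked by Ba2; a2: attacked by Nc1; b2: attacked by Rb1.
Legal moves for White: none.
In check with no legal moves → checkmate.

checkmate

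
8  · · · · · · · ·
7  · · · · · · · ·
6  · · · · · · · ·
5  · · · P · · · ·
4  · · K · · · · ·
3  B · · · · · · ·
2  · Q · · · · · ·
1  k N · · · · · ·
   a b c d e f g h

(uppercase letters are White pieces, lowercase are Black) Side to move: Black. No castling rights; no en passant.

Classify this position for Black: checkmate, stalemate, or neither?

checkmate

Black to move; black king on a1.
In check: yes, from the white queen on b2.
King squares — b1: attacked by Qb2; a2: attacked by Qb2; b2: attacked by Ba3.
Legal moves for Black: none.
In check with no legal moves → checkmate.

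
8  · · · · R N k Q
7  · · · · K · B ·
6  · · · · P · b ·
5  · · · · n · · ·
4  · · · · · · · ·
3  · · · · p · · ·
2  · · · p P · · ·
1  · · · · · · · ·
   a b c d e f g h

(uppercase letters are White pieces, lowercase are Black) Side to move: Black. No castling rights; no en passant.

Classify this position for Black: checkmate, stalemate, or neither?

checkmate

Black to move; black king on g8.
In check: yes, from the white queen on h8.
King squares — f7: attacked by Pe6; g7: attacked by Qh8; h7: attacked by Nf8; f8: attacked by Ke7; h8: attacked by Bg7.
Legal moves for Black: none.
In check with no legal moves → checkmate.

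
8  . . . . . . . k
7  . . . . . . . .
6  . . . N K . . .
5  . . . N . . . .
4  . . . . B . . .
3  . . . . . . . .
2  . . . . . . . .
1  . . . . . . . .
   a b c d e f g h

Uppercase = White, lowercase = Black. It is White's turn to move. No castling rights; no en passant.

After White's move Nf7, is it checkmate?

After Nf7: black king on h8; in check: yes, from the white knight on f7.
Black has 2 legal replies: Kg8, Kg7.
In check but a legal move exists → not checkmate.

no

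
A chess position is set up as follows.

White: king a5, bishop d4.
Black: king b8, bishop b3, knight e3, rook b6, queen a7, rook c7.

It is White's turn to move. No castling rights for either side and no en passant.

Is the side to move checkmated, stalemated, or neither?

White to move; white king on a5.
In check: yes, from the black queen on a7.
King squares — a4: attacked by Bb3; b4: attacked by Rb6; b5: attacked by Rb6; a6: attacked by Rb6; b6: attacked by Qa7.
Legal moves for White: none.
In check with no legal moves → checkmate.

checkmate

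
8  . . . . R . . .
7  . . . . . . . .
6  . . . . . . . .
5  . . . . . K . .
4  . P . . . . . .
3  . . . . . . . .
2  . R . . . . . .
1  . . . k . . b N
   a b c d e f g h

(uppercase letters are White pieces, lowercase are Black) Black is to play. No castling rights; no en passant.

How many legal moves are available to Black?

8

Black to move; king on d1.
In check: no.
Legal moves: Ba7, Bb6, Bc5, Bd4, Be3, Bh2, Bf2, Kc1.
Count: 8.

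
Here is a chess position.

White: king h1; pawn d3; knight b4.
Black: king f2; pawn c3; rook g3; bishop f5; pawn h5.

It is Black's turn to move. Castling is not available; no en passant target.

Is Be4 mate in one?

no

After Be4: white king on h1; in check: yes, from the black bishop on e4.
White has 2 legal replies: Kh2, dxe4.
In check but a legal move exists → not checkmate.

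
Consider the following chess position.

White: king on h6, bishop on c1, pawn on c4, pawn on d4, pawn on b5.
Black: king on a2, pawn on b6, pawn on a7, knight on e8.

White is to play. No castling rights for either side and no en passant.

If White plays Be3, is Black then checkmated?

After Be3: black king on a2; in check: no.
Black is not in check, so this cannot be checkmate.

no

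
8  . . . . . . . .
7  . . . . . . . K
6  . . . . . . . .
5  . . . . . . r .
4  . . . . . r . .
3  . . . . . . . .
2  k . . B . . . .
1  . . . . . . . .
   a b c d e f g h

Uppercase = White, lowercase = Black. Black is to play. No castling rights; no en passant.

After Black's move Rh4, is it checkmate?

yes

After Rh4: white king on h7; in check: yes, from the black rook on h4.
King squares — g6: attacked by Rg5; h6: attacked by Rh4; g7: attacked by Rg5; g8: attacked by Rg5; h8: attacked by Rh4.
White has no legal moves → checkmate.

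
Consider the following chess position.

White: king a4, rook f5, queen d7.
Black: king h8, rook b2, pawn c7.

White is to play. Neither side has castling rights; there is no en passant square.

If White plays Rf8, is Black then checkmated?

After Rf8: black king on h8; in check: yes, from the white rook on f8.
King squares — g7: attacked by Qd7; h7: attacked by Qd7; g8: attacked by Rf8.
Black has no legal moves → checkmate.

yes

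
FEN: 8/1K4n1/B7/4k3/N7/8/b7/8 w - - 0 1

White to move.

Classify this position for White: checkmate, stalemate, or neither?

White to move; white king on b7.
In check: no.
Legal moves for White: Kc8, Kb8, Ka8, Kc7, Ka7, Kc6, Kb6, Bb5, Bc4, Bd3, Be2, Bf1, Nb6, Nc5, Nc3, Nb2.
White has 16 legal moves and is not in check → neither.

neither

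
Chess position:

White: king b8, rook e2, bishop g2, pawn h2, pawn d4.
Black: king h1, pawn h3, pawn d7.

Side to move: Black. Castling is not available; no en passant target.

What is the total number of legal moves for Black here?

Black to move; king on h1.
In check: yes, from the white bishop on g2.
Legal moves: Kxh2, Kg1, hxg2.
Count: 3.

3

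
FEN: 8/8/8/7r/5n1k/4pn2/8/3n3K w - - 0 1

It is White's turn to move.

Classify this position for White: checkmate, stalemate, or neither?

stalemate

White to move; white king on h1.
In check: no.
King squares — g1: attacked by Nf3; g2: attacked by Nf4; h2: attacked by Nf3.
Legal moves for White: none.
Not in check and no legal moves → stalemate.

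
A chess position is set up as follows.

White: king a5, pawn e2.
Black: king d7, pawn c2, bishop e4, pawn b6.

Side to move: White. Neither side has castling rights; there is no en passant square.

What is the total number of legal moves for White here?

White to move; king on a5.
In check: yes, from the black pawn on b6.
Legal moves: Kxb6, Ka6, Kb5, Kb4, Ka4.
Count: 5.

5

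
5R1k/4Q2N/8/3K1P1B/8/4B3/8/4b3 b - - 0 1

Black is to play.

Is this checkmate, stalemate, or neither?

Black to move; black king on h8.
In check: yes, from the white rook on f8.
King squares — g7: attacked by Qe7; h7: attacked by Qe7; g8: attacked by Rf8.
Legal moves for Black: none.
In check with no legal moves → checkmate.

checkmate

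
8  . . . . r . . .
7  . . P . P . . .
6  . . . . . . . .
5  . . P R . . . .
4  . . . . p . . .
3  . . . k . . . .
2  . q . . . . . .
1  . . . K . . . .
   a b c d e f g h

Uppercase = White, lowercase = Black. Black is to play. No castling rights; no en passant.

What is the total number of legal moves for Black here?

Black to move; king on d3.
In check: yes, from the white rook on d5.
Legal moves: Kc4, Ke3, Kc3, Qd4.
Count: 4.

4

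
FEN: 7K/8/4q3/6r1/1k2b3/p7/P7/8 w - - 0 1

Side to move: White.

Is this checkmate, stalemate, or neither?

White to move; white king on h8.
In check: no.
King squares — g7: attacked by Rg5; h7: attacked by Be4; g8: attacked by Rg5.
Legal moves for White: none.
Not in check and no legal moves → stalemate.

stalemate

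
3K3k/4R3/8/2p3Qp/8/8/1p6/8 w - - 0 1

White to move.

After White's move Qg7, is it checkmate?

After Qg7: black king on h8; in check: yes, from the white queen on g7.
King squares — g7: attacked by Re7; h7: attacked by Qg7; g8: attacked by Qg7.
Black has no legal moves → checkmate.

yes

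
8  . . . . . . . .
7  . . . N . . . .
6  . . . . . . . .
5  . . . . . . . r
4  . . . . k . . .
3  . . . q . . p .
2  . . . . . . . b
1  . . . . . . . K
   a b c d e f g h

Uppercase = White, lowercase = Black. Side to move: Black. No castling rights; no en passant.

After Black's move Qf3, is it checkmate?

After Qf3: white king on h1; in check: yes, from the black queen on f3.
King squares — g1: attacked by Bh2; g2: attacked by Qf3; h2: attacked by Pg3.
White has no legal moves → checkmate.

yes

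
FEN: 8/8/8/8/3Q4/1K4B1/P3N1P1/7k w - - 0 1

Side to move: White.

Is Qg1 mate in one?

After Qg1: black king on h1; in check: yes, from the white queen on g1.
King squares — g1: attacked by Ne2; g2: attacked by Qg1; h2: attacked by Qg1.
Black has no legal moves → checkmate.

yes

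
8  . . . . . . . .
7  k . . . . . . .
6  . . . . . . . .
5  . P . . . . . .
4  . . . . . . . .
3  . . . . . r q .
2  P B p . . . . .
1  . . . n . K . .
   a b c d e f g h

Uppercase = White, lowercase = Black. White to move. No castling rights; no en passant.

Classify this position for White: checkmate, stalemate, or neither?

neither

White to move; white king on f1.
In check: yes, from the black rook on f3.
Legal moves for White: Ke2.
White is in check but has 1 legal move → neither.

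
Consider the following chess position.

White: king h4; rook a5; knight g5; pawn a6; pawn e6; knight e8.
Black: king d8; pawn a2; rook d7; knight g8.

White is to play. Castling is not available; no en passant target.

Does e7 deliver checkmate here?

After e7: black king on d8; in check: yes, from the white pawn on e7.
Black has 5 legal replies: Kxe8, Kc8, Kxe7, Nxe7, Rxe7.
In check but a legal move exists → not checkmate.

no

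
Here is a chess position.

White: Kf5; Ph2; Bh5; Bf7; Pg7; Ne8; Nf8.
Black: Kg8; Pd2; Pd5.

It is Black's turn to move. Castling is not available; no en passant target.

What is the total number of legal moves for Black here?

0

Black to move; king on g8.
In check: yes, from the white bishop on f7.
Legal moves: none.
Count: 0.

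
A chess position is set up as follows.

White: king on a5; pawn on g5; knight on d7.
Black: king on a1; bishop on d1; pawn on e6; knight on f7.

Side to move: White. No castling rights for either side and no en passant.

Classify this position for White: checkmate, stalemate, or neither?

White to move; white king on a5.
In check: no.
Legal moves for White: Nf8, Nb8, Nf6, Nb6, Ne5, Nc5, Kb6, Ka6, Kb5, Kb4, g6.
White has 11 legal moves and is not in check → neither.

neither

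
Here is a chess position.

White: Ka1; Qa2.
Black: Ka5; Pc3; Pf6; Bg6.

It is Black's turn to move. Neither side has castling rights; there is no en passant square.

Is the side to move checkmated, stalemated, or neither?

neither

Black to move; black king on a5.
In check: yes, from the white queen on a2.
King squares — a4: attacked by Qa2; b4: available; b5: available; a6: attacked by Qa2; b6: available.
Legal moves for Black: Kb6, Kb5, Kb4.
Black is in check but has 3 legal moves → neither.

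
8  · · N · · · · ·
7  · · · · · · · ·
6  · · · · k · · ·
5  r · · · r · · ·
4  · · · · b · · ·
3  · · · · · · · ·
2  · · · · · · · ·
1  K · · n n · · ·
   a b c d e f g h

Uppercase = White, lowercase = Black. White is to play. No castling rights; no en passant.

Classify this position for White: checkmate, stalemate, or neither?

checkmate

White to move; white king on a1.
In check: yes, from the black rook on a5.
King squares — b1: attacked by Be4; a2: attacked by Ra5; b2: attacked by Nd1.
Legal moves for White: none.
In check with no legal moves → checkmate.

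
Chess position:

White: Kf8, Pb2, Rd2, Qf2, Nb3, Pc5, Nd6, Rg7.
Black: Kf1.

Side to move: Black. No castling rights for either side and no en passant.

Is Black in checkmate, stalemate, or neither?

Black to move; black king on f1.
In check: yes, from the white queen on f2.
King squares — e1: attacked by Qf2; g1: attacked by Qf2; e2: attacked by Rd2; f2: attacked by Rd2; g2: attacked by Qf2.
Legal moves for Black: none.
In check with no legal moves → checkmate.

checkmate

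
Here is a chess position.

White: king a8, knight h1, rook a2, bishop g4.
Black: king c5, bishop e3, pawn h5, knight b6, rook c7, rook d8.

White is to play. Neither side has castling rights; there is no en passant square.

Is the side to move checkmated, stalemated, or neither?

White to move; white king on a8.
In check: yes, from the black knight on b6 and the black rook on d8.
King squares — a7: attacked by Rc7; b7: attacked by Rc7; b8: attacked by Rd8.
Legal moves for White: none.
In check with no legal moves → checkmate.

checkmate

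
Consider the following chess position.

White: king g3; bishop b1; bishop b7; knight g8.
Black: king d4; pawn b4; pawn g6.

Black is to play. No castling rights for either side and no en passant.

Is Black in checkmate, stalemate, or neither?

Black to move; black king on d4.
In check: no.
Legal moves for Black: Ke5, Kc5, Kc4, Ke3, Kc3, g5, b3.
Black has 7 legal moves and is not in check → neither.

neither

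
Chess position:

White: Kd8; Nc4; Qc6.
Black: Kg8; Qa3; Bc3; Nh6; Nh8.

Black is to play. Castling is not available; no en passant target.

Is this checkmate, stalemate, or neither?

Black to move; black king on g8.
In check: no.
Legal moves for Black include: N8f7+, Ng6, Kf8, Kh7, Kg7, Kf7, N6f7+, Nf5, Ng4, Bg7, Bf6+, Be5, Ba5+, Bd4, Bb4, Bd2, Bb2, Be1, ... (list truncated; more exist).
Black has legal moves and is not in check → neither.

neither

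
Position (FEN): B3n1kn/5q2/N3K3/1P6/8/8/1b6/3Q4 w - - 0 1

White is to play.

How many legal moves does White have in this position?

0

White to move; king on e6.
In check: yes, from the black queen on f7.
Legal moves: none.
Count: 0.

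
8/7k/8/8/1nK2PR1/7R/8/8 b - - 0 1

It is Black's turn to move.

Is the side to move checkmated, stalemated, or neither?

checkmate

Black to move; black king on h7.
In check: yes, from the white rook on h3.
King squares — g6: attacked by Rg4; h6: attacked by Rh3; g7: attacked by Rg4; g8: attacked by Rg4; h8: attacked by Rh3.
Legal moves for Black: none.
In check with no legal moves → checkmate.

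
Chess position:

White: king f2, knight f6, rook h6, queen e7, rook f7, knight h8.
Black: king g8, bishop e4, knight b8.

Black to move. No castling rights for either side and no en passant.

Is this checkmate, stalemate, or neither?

checkmate

Black to move; black king on g8.
In check: yes, from the white knight on f6.
King squares — f7: attacked by Qe7; g7: attacked by Rf7; h7: attacked by Nf6; f8: attacked by Qe7; h8: attacked by Rh6.
Legal moves for Black: none.
In check with no legal moves → checkmate.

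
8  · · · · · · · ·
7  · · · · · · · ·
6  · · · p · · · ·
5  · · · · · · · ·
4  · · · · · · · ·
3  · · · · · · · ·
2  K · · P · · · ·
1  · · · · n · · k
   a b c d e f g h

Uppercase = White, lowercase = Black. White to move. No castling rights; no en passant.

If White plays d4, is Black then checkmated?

After d4: black king on h1; in check: no.
Black is not in check, so this cannot be checkmate.

no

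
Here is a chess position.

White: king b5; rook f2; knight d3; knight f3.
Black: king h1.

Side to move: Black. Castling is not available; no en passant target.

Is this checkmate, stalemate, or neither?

Black to move; black king on h1.
In check: no.
King squares — g1: attacked by Nf3; g2: attacked by Rf2; h2: attacked by Rf2.
Legal moves for Black: none.
Not in check and no legal moves → stalemate.

stalemate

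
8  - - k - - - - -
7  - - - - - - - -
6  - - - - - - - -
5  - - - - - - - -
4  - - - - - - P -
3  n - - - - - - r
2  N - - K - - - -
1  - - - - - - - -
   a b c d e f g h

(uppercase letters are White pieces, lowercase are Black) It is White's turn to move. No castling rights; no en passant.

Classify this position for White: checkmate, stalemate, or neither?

White to move; white king on d2.
In check: no.
Legal moves for White: Ke2, Ke1, Kd1, Kc1, Nb4, Nc3, Nc1, g5.
White has 8 legal moves and is not in check → neither.

neither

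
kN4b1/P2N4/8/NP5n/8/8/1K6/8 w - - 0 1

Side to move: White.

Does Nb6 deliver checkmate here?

After Nb6: black king on a8; in check: yes, from the white knight on b6.
Black has 1 legal reply: Kxa7.
In check but a legal move exists → not checkmate.

no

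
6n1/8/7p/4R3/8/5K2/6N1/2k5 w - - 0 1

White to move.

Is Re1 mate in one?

no

After Re1: black king on c1; in check: yes, from the white rook on e1.
Black has 3 legal replies: Kd2, Kc2, Kb2.
In check but a legal move exists → not checkmate.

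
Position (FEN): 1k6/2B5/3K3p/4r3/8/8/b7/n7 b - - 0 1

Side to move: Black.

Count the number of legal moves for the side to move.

Black to move; king on b8.
In check: yes, from the white bishop on c7.
Legal moves: Kc8, Ka8, Kb7, Ka7.
Count: 4.

4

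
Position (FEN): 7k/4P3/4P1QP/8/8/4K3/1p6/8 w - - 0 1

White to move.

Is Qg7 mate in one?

yes

After Qg7: black king on h8; in check: yes, from the white queen on g7.
King squares — g7: attacked by Ph6; h7: attacked by Qg7; g8: attacked by Qg7.
Black has no legal moves → checkmate.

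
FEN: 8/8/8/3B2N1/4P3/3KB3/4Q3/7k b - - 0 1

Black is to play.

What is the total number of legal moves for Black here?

Black to move; king on h1.
In check: no.
Legal moves: none.
Count: 0.

0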